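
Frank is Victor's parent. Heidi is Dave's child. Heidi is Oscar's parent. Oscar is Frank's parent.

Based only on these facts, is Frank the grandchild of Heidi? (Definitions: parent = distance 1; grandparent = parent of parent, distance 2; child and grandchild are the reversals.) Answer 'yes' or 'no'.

Answer: yes

Derivation:
Reconstructing the parent chain from the given facts:
  Dave -> Heidi -> Oscar -> Frank -> Victor
(each arrow means 'parent of the next')
Positions in the chain (0 = top):
  position of Dave: 0
  position of Heidi: 1
  position of Oscar: 2
  position of Frank: 3
  position of Victor: 4

Frank is at position 3, Heidi is at position 1; signed distance (j - i) = -2.
'grandchild' requires j - i = -2. Actual distance is -2, so the relation HOLDS.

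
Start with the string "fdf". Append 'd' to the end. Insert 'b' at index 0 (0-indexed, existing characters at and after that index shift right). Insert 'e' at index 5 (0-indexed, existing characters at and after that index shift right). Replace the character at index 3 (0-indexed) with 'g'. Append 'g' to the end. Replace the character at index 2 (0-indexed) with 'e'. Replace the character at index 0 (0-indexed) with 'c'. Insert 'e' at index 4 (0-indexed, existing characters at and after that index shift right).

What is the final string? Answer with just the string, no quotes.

Applying each edit step by step:
Start: "fdf"
Op 1 (append 'd'): "fdf" -> "fdfd"
Op 2 (insert 'b' at idx 0): "fdfd" -> "bfdfd"
Op 3 (insert 'e' at idx 5): "bfdfd" -> "bfdfde"
Op 4 (replace idx 3: 'f' -> 'g'): "bfdfde" -> "bfdgde"
Op 5 (append 'g'): "bfdgde" -> "bfdgdeg"
Op 6 (replace idx 2: 'd' -> 'e'): "bfdgdeg" -> "bfegdeg"
Op 7 (replace idx 0: 'b' -> 'c'): "bfegdeg" -> "cfegdeg"
Op 8 (insert 'e' at idx 4): "cfegdeg" -> "cfegedeg"

Answer: cfegedeg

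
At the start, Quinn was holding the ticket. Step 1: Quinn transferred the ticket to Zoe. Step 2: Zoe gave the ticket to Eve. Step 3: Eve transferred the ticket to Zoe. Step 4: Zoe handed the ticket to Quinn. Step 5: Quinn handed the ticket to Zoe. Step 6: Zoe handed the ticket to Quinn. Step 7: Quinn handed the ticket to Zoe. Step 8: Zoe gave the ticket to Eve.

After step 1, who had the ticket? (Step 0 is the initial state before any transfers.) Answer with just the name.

Tracking the ticket holder through step 1:
After step 0 (start): Quinn
After step 1: Zoe

At step 1, the holder is Zoe.

Answer: Zoe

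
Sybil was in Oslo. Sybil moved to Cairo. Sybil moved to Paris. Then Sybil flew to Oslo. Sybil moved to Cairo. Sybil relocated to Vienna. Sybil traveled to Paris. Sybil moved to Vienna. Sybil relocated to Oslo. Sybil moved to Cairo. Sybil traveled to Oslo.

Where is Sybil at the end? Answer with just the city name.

Tracking Sybil's location:
Start: Sybil is in Oslo.
After move 1: Oslo -> Cairo. Sybil is in Cairo.
After move 2: Cairo -> Paris. Sybil is in Paris.
After move 3: Paris -> Oslo. Sybil is in Oslo.
After move 4: Oslo -> Cairo. Sybil is in Cairo.
After move 5: Cairo -> Vienna. Sybil is in Vienna.
After move 6: Vienna -> Paris. Sybil is in Paris.
After move 7: Paris -> Vienna. Sybil is in Vienna.
After move 8: Vienna -> Oslo. Sybil is in Oslo.
After move 9: Oslo -> Cairo. Sybil is in Cairo.
After move 10: Cairo -> Oslo. Sybil is in Oslo.

Answer: Oslo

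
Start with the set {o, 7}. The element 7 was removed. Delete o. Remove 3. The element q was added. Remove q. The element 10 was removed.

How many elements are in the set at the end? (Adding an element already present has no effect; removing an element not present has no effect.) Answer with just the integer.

Tracking the set through each operation:
Start: {7, o}
Event 1 (remove 7): removed. Set: {o}
Event 2 (remove o): removed. Set: {}
Event 3 (remove 3): not present, no change. Set: {}
Event 4 (add q): added. Set: {q}
Event 5 (remove q): removed. Set: {}
Event 6 (remove 10): not present, no change. Set: {}

Final set: {} (size 0)

Answer: 0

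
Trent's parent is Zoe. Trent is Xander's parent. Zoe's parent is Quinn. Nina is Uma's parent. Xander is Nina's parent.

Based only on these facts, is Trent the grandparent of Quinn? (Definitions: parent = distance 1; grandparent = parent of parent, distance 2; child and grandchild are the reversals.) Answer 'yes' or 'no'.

Answer: no

Derivation:
Reconstructing the parent chain from the given facts:
  Quinn -> Zoe -> Trent -> Xander -> Nina -> Uma
(each arrow means 'parent of the next')
Positions in the chain (0 = top):
  position of Quinn: 0
  position of Zoe: 1
  position of Trent: 2
  position of Xander: 3
  position of Nina: 4
  position of Uma: 5

Trent is at position 2, Quinn is at position 0; signed distance (j - i) = -2.
'grandparent' requires j - i = 2. Actual distance is -2, so the relation does NOT hold.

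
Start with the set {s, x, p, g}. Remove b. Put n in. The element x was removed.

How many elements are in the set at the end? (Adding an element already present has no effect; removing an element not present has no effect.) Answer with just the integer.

Answer: 4

Derivation:
Tracking the set through each operation:
Start: {g, p, s, x}
Event 1 (remove b): not present, no change. Set: {g, p, s, x}
Event 2 (add n): added. Set: {g, n, p, s, x}
Event 3 (remove x): removed. Set: {g, n, p, s}

Final set: {g, n, p, s} (size 4)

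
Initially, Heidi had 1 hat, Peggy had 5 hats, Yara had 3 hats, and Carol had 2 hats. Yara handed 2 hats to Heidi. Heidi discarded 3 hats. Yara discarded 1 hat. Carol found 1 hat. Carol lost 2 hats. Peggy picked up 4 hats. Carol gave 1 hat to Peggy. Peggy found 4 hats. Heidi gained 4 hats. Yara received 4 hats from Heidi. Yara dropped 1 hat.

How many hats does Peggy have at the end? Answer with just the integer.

Tracking counts step by step:
Start: Heidi=1, Peggy=5, Yara=3, Carol=2
Event 1 (Yara -> Heidi, 2): Yara: 3 -> 1, Heidi: 1 -> 3. State: Heidi=3, Peggy=5, Yara=1, Carol=2
Event 2 (Heidi -3): Heidi: 3 -> 0. State: Heidi=0, Peggy=5, Yara=1, Carol=2
Event 3 (Yara -1): Yara: 1 -> 0. State: Heidi=0, Peggy=5, Yara=0, Carol=2
Event 4 (Carol +1): Carol: 2 -> 3. State: Heidi=0, Peggy=5, Yara=0, Carol=3
Event 5 (Carol -2): Carol: 3 -> 1. State: Heidi=0, Peggy=5, Yara=0, Carol=1
Event 6 (Peggy +4): Peggy: 5 -> 9. State: Heidi=0, Peggy=9, Yara=0, Carol=1
Event 7 (Carol -> Peggy, 1): Carol: 1 -> 0, Peggy: 9 -> 10. State: Heidi=0, Peggy=10, Yara=0, Carol=0
Event 8 (Peggy +4): Peggy: 10 -> 14. State: Heidi=0, Peggy=14, Yara=0, Carol=0
Event 9 (Heidi +4): Heidi: 0 -> 4. State: Heidi=4, Peggy=14, Yara=0, Carol=0
Event 10 (Heidi -> Yara, 4): Heidi: 4 -> 0, Yara: 0 -> 4. State: Heidi=0, Peggy=14, Yara=4, Carol=0
Event 11 (Yara -1): Yara: 4 -> 3. State: Heidi=0, Peggy=14, Yara=3, Carol=0

Peggy's final count: 14

Answer: 14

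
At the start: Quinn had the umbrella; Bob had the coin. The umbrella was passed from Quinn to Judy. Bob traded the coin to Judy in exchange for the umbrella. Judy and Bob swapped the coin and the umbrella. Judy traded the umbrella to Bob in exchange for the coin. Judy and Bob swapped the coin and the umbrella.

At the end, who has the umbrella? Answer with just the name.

Tracking all object holders:
Start: umbrella:Quinn, coin:Bob
Event 1 (give umbrella: Quinn -> Judy). State: umbrella:Judy, coin:Bob
Event 2 (swap coin<->umbrella: now coin:Judy, umbrella:Bob). State: umbrella:Bob, coin:Judy
Event 3 (swap coin<->umbrella: now coin:Bob, umbrella:Judy). State: umbrella:Judy, coin:Bob
Event 4 (swap umbrella<->coin: now umbrella:Bob, coin:Judy). State: umbrella:Bob, coin:Judy
Event 5 (swap coin<->umbrella: now coin:Bob, umbrella:Judy). State: umbrella:Judy, coin:Bob

Final state: umbrella:Judy, coin:Bob
The umbrella is held by Judy.

Answer: Judy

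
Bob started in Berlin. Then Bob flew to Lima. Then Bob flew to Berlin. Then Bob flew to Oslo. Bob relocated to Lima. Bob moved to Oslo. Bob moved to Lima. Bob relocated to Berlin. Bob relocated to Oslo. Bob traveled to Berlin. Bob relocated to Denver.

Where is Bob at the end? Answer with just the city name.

Answer: Denver

Derivation:
Tracking Bob's location:
Start: Bob is in Berlin.
After move 1: Berlin -> Lima. Bob is in Lima.
After move 2: Lima -> Berlin. Bob is in Berlin.
After move 3: Berlin -> Oslo. Bob is in Oslo.
After move 4: Oslo -> Lima. Bob is in Lima.
After move 5: Lima -> Oslo. Bob is in Oslo.
After move 6: Oslo -> Lima. Bob is in Lima.
After move 7: Lima -> Berlin. Bob is in Berlin.
After move 8: Berlin -> Oslo. Bob is in Oslo.
After move 9: Oslo -> Berlin. Bob is in Berlin.
After move 10: Berlin -> Denver. Bob is in Denver.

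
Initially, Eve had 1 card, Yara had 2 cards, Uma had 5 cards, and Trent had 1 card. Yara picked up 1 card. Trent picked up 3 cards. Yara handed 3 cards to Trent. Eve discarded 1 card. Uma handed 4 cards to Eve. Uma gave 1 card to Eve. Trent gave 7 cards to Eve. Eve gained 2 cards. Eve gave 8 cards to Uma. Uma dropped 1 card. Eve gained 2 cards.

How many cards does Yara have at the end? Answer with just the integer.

Tracking counts step by step:
Start: Eve=1, Yara=2, Uma=5, Trent=1
Event 1 (Yara +1): Yara: 2 -> 3. State: Eve=1, Yara=3, Uma=5, Trent=1
Event 2 (Trent +3): Trent: 1 -> 4. State: Eve=1, Yara=3, Uma=5, Trent=4
Event 3 (Yara -> Trent, 3): Yara: 3 -> 0, Trent: 4 -> 7. State: Eve=1, Yara=0, Uma=5, Trent=7
Event 4 (Eve -1): Eve: 1 -> 0. State: Eve=0, Yara=0, Uma=5, Trent=7
Event 5 (Uma -> Eve, 4): Uma: 5 -> 1, Eve: 0 -> 4. State: Eve=4, Yara=0, Uma=1, Trent=7
Event 6 (Uma -> Eve, 1): Uma: 1 -> 0, Eve: 4 -> 5. State: Eve=5, Yara=0, Uma=0, Trent=7
Event 7 (Trent -> Eve, 7): Trent: 7 -> 0, Eve: 5 -> 12. State: Eve=12, Yara=0, Uma=0, Trent=0
Event 8 (Eve +2): Eve: 12 -> 14. State: Eve=14, Yara=0, Uma=0, Trent=0
Event 9 (Eve -> Uma, 8): Eve: 14 -> 6, Uma: 0 -> 8. State: Eve=6, Yara=0, Uma=8, Trent=0
Event 10 (Uma -1): Uma: 8 -> 7. State: Eve=6, Yara=0, Uma=7, Trent=0
Event 11 (Eve +2): Eve: 6 -> 8. State: Eve=8, Yara=0, Uma=7, Trent=0

Yara's final count: 0

Answer: 0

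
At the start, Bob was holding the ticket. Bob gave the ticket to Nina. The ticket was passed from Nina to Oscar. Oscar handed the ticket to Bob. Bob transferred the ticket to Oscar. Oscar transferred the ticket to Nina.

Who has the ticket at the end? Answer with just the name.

Answer: Nina

Derivation:
Tracking the ticket through each event:
Start: Bob has the ticket.
After event 1: Nina has the ticket.
After event 2: Oscar has the ticket.
After event 3: Bob has the ticket.
After event 4: Oscar has the ticket.
After event 5: Nina has the ticket.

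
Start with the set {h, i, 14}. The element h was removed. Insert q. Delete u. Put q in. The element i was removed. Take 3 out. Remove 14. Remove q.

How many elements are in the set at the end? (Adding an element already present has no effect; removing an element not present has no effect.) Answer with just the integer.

Answer: 0

Derivation:
Tracking the set through each operation:
Start: {14, h, i}
Event 1 (remove h): removed. Set: {14, i}
Event 2 (add q): added. Set: {14, i, q}
Event 3 (remove u): not present, no change. Set: {14, i, q}
Event 4 (add q): already present, no change. Set: {14, i, q}
Event 5 (remove i): removed. Set: {14, q}
Event 6 (remove 3): not present, no change. Set: {14, q}
Event 7 (remove 14): removed. Set: {q}
Event 8 (remove q): removed. Set: {}

Final set: {} (size 0)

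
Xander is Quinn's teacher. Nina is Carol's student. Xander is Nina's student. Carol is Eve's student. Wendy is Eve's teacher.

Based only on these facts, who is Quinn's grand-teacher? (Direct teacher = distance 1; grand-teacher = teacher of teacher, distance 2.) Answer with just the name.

Reconstructing the teacher chain from the given facts:
  Wendy -> Eve -> Carol -> Nina -> Xander -> Quinn
(each arrow means 'teacher of the next')
Positions in the chain (0 = top):
  position of Wendy: 0
  position of Eve: 1
  position of Carol: 2
  position of Nina: 3
  position of Xander: 4
  position of Quinn: 5

Quinn is at position 5; the grand-teacher is 2 steps up the chain, i.e. position 3: Nina.

Answer: Nina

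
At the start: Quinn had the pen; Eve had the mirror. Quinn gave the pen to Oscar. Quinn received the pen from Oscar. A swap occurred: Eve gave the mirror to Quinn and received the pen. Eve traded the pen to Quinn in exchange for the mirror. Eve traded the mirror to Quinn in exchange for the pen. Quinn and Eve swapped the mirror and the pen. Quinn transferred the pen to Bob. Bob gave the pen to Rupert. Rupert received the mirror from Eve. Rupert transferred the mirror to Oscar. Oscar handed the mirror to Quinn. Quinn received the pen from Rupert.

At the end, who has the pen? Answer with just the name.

Answer: Quinn

Derivation:
Tracking all object holders:
Start: pen:Quinn, mirror:Eve
Event 1 (give pen: Quinn -> Oscar). State: pen:Oscar, mirror:Eve
Event 2 (give pen: Oscar -> Quinn). State: pen:Quinn, mirror:Eve
Event 3 (swap mirror<->pen: now mirror:Quinn, pen:Eve). State: pen:Eve, mirror:Quinn
Event 4 (swap pen<->mirror: now pen:Quinn, mirror:Eve). State: pen:Quinn, mirror:Eve
Event 5 (swap mirror<->pen: now mirror:Quinn, pen:Eve). State: pen:Eve, mirror:Quinn
Event 6 (swap mirror<->pen: now mirror:Eve, pen:Quinn). State: pen:Quinn, mirror:Eve
Event 7 (give pen: Quinn -> Bob). State: pen:Bob, mirror:Eve
Event 8 (give pen: Bob -> Rupert). State: pen:Rupert, mirror:Eve
Event 9 (give mirror: Eve -> Rupert). State: pen:Rupert, mirror:Rupert
Event 10 (give mirror: Rupert -> Oscar). State: pen:Rupert, mirror:Oscar
Event 11 (give mirror: Oscar -> Quinn). State: pen:Rupert, mirror:Quinn
Event 12 (give pen: Rupert -> Quinn). State: pen:Quinn, mirror:Quinn

Final state: pen:Quinn, mirror:Quinn
The pen is held by Quinn.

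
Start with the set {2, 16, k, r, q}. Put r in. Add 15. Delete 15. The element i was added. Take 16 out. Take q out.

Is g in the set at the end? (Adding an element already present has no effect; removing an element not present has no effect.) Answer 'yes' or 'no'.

Answer: no

Derivation:
Tracking the set through each operation:
Start: {16, 2, k, q, r}
Event 1 (add r): already present, no change. Set: {16, 2, k, q, r}
Event 2 (add 15): added. Set: {15, 16, 2, k, q, r}
Event 3 (remove 15): removed. Set: {16, 2, k, q, r}
Event 4 (add i): added. Set: {16, 2, i, k, q, r}
Event 5 (remove 16): removed. Set: {2, i, k, q, r}
Event 6 (remove q): removed. Set: {2, i, k, r}

Final set: {2, i, k, r} (size 4)
g is NOT in the final set.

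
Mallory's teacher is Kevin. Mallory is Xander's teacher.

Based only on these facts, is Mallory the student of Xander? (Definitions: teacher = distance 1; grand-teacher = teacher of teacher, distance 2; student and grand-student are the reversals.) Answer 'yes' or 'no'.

Answer: no

Derivation:
Reconstructing the teacher chain from the given facts:
  Kevin -> Mallory -> Xander
(each arrow means 'teacher of the next')
Positions in the chain (0 = top):
  position of Kevin: 0
  position of Mallory: 1
  position of Xander: 2

Mallory is at position 1, Xander is at position 2; signed distance (j - i) = 1.
'student' requires j - i = -1. Actual distance is 1, so the relation does NOT hold.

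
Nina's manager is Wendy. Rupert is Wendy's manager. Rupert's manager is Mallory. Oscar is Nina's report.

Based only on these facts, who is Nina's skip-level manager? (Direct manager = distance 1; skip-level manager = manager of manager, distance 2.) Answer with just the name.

Reconstructing the manager chain from the given facts:
  Mallory -> Rupert -> Wendy -> Nina -> Oscar
(each arrow means 'manager of the next')
Positions in the chain (0 = top):
  position of Mallory: 0
  position of Rupert: 1
  position of Wendy: 2
  position of Nina: 3
  position of Oscar: 4

Nina is at position 3; the skip-level manager is 2 steps up the chain, i.e. position 1: Rupert.

Answer: Rupert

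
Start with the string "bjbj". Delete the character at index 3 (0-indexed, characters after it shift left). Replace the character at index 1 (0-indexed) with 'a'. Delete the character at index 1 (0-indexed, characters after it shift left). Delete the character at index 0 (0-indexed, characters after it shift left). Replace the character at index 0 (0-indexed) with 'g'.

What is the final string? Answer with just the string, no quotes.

Answer: g

Derivation:
Applying each edit step by step:
Start: "bjbj"
Op 1 (delete idx 3 = 'j'): "bjbj" -> "bjb"
Op 2 (replace idx 1: 'j' -> 'a'): "bjb" -> "bab"
Op 3 (delete idx 1 = 'a'): "bab" -> "bb"
Op 4 (delete idx 0 = 'b'): "bb" -> "b"
Op 5 (replace idx 0: 'b' -> 'g'): "b" -> "g"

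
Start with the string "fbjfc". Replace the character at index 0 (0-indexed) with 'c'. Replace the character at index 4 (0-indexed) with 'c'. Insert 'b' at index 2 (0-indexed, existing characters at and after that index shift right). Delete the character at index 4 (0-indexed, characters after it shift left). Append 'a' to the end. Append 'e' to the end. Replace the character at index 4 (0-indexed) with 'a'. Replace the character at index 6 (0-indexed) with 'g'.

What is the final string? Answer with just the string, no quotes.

Applying each edit step by step:
Start: "fbjfc"
Op 1 (replace idx 0: 'f' -> 'c'): "fbjfc" -> "cbjfc"
Op 2 (replace idx 4: 'c' -> 'c'): "cbjfc" -> "cbjfc"
Op 3 (insert 'b' at idx 2): "cbjfc" -> "cbbjfc"
Op 4 (delete idx 4 = 'f'): "cbbjfc" -> "cbbjc"
Op 5 (append 'a'): "cbbjc" -> "cbbjca"
Op 6 (append 'e'): "cbbjca" -> "cbbjcae"
Op 7 (replace idx 4: 'c' -> 'a'): "cbbjcae" -> "cbbjaae"
Op 8 (replace idx 6: 'e' -> 'g'): "cbbjaae" -> "cbbjaag"

Answer: cbbjaag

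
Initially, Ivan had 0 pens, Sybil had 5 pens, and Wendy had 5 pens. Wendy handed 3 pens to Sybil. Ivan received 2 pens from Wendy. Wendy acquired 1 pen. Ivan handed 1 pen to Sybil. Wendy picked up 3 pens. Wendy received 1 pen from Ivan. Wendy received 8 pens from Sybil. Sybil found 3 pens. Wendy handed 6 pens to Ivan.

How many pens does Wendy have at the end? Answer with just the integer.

Answer: 7

Derivation:
Tracking counts step by step:
Start: Ivan=0, Sybil=5, Wendy=5
Event 1 (Wendy -> Sybil, 3): Wendy: 5 -> 2, Sybil: 5 -> 8. State: Ivan=0, Sybil=8, Wendy=2
Event 2 (Wendy -> Ivan, 2): Wendy: 2 -> 0, Ivan: 0 -> 2. State: Ivan=2, Sybil=8, Wendy=0
Event 3 (Wendy +1): Wendy: 0 -> 1. State: Ivan=2, Sybil=8, Wendy=1
Event 4 (Ivan -> Sybil, 1): Ivan: 2 -> 1, Sybil: 8 -> 9. State: Ivan=1, Sybil=9, Wendy=1
Event 5 (Wendy +3): Wendy: 1 -> 4. State: Ivan=1, Sybil=9, Wendy=4
Event 6 (Ivan -> Wendy, 1): Ivan: 1 -> 0, Wendy: 4 -> 5. State: Ivan=0, Sybil=9, Wendy=5
Event 7 (Sybil -> Wendy, 8): Sybil: 9 -> 1, Wendy: 5 -> 13. State: Ivan=0, Sybil=1, Wendy=13
Event 8 (Sybil +3): Sybil: 1 -> 4. State: Ivan=0, Sybil=4, Wendy=13
Event 9 (Wendy -> Ivan, 6): Wendy: 13 -> 7, Ivan: 0 -> 6. State: Ivan=6, Sybil=4, Wendy=7

Wendy's final count: 7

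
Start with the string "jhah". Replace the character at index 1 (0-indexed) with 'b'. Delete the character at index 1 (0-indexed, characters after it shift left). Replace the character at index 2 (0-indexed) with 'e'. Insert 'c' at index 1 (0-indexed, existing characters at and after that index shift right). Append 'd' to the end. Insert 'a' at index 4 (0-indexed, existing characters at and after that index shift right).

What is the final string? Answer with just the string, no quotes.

Answer: jcaead

Derivation:
Applying each edit step by step:
Start: "jhah"
Op 1 (replace idx 1: 'h' -> 'b'): "jhah" -> "jbah"
Op 2 (delete idx 1 = 'b'): "jbah" -> "jah"
Op 3 (replace idx 2: 'h' -> 'e'): "jah" -> "jae"
Op 4 (insert 'c' at idx 1): "jae" -> "jcae"
Op 5 (append 'd'): "jcae" -> "jcaed"
Op 6 (insert 'a' at idx 4): "jcaed" -> "jcaead"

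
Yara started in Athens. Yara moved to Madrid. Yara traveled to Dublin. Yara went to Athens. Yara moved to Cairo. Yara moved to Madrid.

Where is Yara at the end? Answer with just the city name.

Tracking Yara's location:
Start: Yara is in Athens.
After move 1: Athens -> Madrid. Yara is in Madrid.
After move 2: Madrid -> Dublin. Yara is in Dublin.
After move 3: Dublin -> Athens. Yara is in Athens.
After move 4: Athens -> Cairo. Yara is in Cairo.
After move 5: Cairo -> Madrid. Yara is in Madrid.

Answer: Madrid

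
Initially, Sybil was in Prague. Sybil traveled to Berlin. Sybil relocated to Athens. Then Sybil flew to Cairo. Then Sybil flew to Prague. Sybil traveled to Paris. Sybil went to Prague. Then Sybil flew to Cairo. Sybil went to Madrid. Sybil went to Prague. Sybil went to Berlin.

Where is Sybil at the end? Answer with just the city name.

Answer: Berlin

Derivation:
Tracking Sybil's location:
Start: Sybil is in Prague.
After move 1: Prague -> Berlin. Sybil is in Berlin.
After move 2: Berlin -> Athens. Sybil is in Athens.
After move 3: Athens -> Cairo. Sybil is in Cairo.
After move 4: Cairo -> Prague. Sybil is in Prague.
After move 5: Prague -> Paris. Sybil is in Paris.
After move 6: Paris -> Prague. Sybil is in Prague.
After move 7: Prague -> Cairo. Sybil is in Cairo.
After move 8: Cairo -> Madrid. Sybil is in Madrid.
After move 9: Madrid -> Prague. Sybil is in Prague.
After move 10: Prague -> Berlin. Sybil is in Berlin.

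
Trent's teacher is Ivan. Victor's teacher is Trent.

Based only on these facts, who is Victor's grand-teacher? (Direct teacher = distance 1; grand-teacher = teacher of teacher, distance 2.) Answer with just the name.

Reconstructing the teacher chain from the given facts:
  Ivan -> Trent -> Victor
(each arrow means 'teacher of the next')
Positions in the chain (0 = top):
  position of Ivan: 0
  position of Trent: 1
  position of Victor: 2

Victor is at position 2; the grand-teacher is 2 steps up the chain, i.e. position 0: Ivan.

Answer: Ivan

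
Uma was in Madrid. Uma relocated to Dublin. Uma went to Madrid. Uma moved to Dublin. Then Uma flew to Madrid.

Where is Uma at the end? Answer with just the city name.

Tracking Uma's location:
Start: Uma is in Madrid.
After move 1: Madrid -> Dublin. Uma is in Dublin.
After move 2: Dublin -> Madrid. Uma is in Madrid.
After move 3: Madrid -> Dublin. Uma is in Dublin.
After move 4: Dublin -> Madrid. Uma is in Madrid.

Answer: Madrid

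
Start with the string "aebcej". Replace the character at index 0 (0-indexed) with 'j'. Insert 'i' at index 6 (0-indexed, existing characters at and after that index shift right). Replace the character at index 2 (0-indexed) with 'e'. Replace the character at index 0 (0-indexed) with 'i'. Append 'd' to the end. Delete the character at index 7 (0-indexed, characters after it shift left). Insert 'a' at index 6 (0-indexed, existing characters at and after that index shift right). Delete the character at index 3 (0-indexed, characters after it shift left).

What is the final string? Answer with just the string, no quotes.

Applying each edit step by step:
Start: "aebcej"
Op 1 (replace idx 0: 'a' -> 'j'): "aebcej" -> "jebcej"
Op 2 (insert 'i' at idx 6): "jebcej" -> "jebceji"
Op 3 (replace idx 2: 'b' -> 'e'): "jebceji" -> "jeeceji"
Op 4 (replace idx 0: 'j' -> 'i'): "jeeceji" -> "ieeceji"
Op 5 (append 'd'): "ieeceji" -> "ieecejid"
Op 6 (delete idx 7 = 'd'): "ieecejid" -> "ieeceji"
Op 7 (insert 'a' at idx 6): "ieeceji" -> "ieecejai"
Op 8 (delete idx 3 = 'c'): "ieecejai" -> "ieeejai"

Answer: ieeejai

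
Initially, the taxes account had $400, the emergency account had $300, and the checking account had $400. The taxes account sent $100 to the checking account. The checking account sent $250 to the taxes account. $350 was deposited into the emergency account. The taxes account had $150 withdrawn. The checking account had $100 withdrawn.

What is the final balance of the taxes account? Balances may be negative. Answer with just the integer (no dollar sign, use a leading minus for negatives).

Answer: 400

Derivation:
Tracking account balances step by step:
Start: taxes=400, emergency=300, checking=400
Event 1 (transfer 100 taxes -> checking): taxes: 400 - 100 = 300, checking: 400 + 100 = 500. Balances: taxes=300, emergency=300, checking=500
Event 2 (transfer 250 checking -> taxes): checking: 500 - 250 = 250, taxes: 300 + 250 = 550. Balances: taxes=550, emergency=300, checking=250
Event 3 (deposit 350 to emergency): emergency: 300 + 350 = 650. Balances: taxes=550, emergency=650, checking=250
Event 4 (withdraw 150 from taxes): taxes: 550 - 150 = 400. Balances: taxes=400, emergency=650, checking=250
Event 5 (withdraw 100 from checking): checking: 250 - 100 = 150. Balances: taxes=400, emergency=650, checking=150

Final balance of taxes: 400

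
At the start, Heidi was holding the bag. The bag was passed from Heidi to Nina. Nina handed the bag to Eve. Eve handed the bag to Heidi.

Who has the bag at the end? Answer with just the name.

Answer: Heidi

Derivation:
Tracking the bag through each event:
Start: Heidi has the bag.
After event 1: Nina has the bag.
After event 2: Eve has the bag.
After event 3: Heidi has the bag.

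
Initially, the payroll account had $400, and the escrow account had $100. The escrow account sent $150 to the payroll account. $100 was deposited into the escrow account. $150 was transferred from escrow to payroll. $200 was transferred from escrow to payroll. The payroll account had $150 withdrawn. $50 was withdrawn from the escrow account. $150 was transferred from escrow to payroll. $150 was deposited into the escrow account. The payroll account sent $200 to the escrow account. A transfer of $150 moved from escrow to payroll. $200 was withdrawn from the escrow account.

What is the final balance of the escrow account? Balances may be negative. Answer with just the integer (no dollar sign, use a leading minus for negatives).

Answer: -500

Derivation:
Tracking account balances step by step:
Start: payroll=400, escrow=100
Event 1 (transfer 150 escrow -> payroll): escrow: 100 - 150 = -50, payroll: 400 + 150 = 550. Balances: payroll=550, escrow=-50
Event 2 (deposit 100 to escrow): escrow: -50 + 100 = 50. Balances: payroll=550, escrow=50
Event 3 (transfer 150 escrow -> payroll): escrow: 50 - 150 = -100, payroll: 550 + 150 = 700. Balances: payroll=700, escrow=-100
Event 4 (transfer 200 escrow -> payroll): escrow: -100 - 200 = -300, payroll: 700 + 200 = 900. Balances: payroll=900, escrow=-300
Event 5 (withdraw 150 from payroll): payroll: 900 - 150 = 750. Balances: payroll=750, escrow=-300
Event 6 (withdraw 50 from escrow): escrow: -300 - 50 = -350. Balances: payroll=750, escrow=-350
Event 7 (transfer 150 escrow -> payroll): escrow: -350 - 150 = -500, payroll: 750 + 150 = 900. Balances: payroll=900, escrow=-500
Event 8 (deposit 150 to escrow): escrow: -500 + 150 = -350. Balances: payroll=900, escrow=-350
Event 9 (transfer 200 payroll -> escrow): payroll: 900 - 200 = 700, escrow: -350 + 200 = -150. Balances: payroll=700, escrow=-150
Event 10 (transfer 150 escrow -> payroll): escrow: -150 - 150 = -300, payroll: 700 + 150 = 850. Balances: payroll=850, escrow=-300
Event 11 (withdraw 200 from escrow): escrow: -300 - 200 = -500. Balances: payroll=850, escrow=-500

Final balance of escrow: -500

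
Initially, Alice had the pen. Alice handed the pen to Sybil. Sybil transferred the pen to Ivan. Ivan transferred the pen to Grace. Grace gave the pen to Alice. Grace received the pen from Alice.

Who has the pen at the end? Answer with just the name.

Answer: Grace

Derivation:
Tracking the pen through each event:
Start: Alice has the pen.
After event 1: Sybil has the pen.
After event 2: Ivan has the pen.
After event 3: Grace has the pen.
After event 4: Alice has the pen.
After event 5: Grace has the pen.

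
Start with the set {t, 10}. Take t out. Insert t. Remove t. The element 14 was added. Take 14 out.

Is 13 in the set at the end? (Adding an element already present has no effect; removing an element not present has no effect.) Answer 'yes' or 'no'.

Tracking the set through each operation:
Start: {10, t}
Event 1 (remove t): removed. Set: {10}
Event 2 (add t): added. Set: {10, t}
Event 3 (remove t): removed. Set: {10}
Event 4 (add 14): added. Set: {10, 14}
Event 5 (remove 14): removed. Set: {10}

Final set: {10} (size 1)
13 is NOT in the final set.

Answer: no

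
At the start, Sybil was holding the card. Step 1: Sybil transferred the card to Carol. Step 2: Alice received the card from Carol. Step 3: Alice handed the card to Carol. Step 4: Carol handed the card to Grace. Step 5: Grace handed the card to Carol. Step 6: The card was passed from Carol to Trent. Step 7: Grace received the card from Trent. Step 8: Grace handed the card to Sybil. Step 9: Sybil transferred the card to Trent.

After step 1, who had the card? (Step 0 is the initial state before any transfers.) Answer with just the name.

Answer: Carol

Derivation:
Tracking the card holder through step 1:
After step 0 (start): Sybil
After step 1: Carol

At step 1, the holder is Carol.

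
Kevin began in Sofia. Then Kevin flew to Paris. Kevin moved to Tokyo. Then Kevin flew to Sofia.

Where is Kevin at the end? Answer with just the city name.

Answer: Sofia

Derivation:
Tracking Kevin's location:
Start: Kevin is in Sofia.
After move 1: Sofia -> Paris. Kevin is in Paris.
After move 2: Paris -> Tokyo. Kevin is in Tokyo.
After move 3: Tokyo -> Sofia. Kevin is in Sofia.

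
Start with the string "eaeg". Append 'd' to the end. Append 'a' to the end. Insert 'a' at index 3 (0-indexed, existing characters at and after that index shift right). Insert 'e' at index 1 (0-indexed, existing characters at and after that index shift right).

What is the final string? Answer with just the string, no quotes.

Answer: eeaeagda

Derivation:
Applying each edit step by step:
Start: "eaeg"
Op 1 (append 'd'): "eaeg" -> "eaegd"
Op 2 (append 'a'): "eaegd" -> "eaegda"
Op 3 (insert 'a' at idx 3): "eaegda" -> "eaeagda"
Op 4 (insert 'e' at idx 1): "eaeagda" -> "eeaeagda"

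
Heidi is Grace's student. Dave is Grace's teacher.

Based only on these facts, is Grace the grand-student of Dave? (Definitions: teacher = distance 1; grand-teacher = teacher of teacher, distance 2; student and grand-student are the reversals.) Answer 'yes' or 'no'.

Answer: no

Derivation:
Reconstructing the teacher chain from the given facts:
  Dave -> Grace -> Heidi
(each arrow means 'teacher of the next')
Positions in the chain (0 = top):
  position of Dave: 0
  position of Grace: 1
  position of Heidi: 2

Grace is at position 1, Dave is at position 0; signed distance (j - i) = -1.
'grand-student' requires j - i = -2. Actual distance is -1, so the relation does NOT hold.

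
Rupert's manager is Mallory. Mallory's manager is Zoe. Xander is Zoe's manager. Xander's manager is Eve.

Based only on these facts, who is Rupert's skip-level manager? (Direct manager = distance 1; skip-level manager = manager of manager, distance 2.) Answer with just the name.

Answer: Zoe

Derivation:
Reconstructing the manager chain from the given facts:
  Eve -> Xander -> Zoe -> Mallory -> Rupert
(each arrow means 'manager of the next')
Positions in the chain (0 = top):
  position of Eve: 0
  position of Xander: 1
  position of Zoe: 2
  position of Mallory: 3
  position of Rupert: 4

Rupert is at position 4; the skip-level manager is 2 steps up the chain, i.e. position 2: Zoe.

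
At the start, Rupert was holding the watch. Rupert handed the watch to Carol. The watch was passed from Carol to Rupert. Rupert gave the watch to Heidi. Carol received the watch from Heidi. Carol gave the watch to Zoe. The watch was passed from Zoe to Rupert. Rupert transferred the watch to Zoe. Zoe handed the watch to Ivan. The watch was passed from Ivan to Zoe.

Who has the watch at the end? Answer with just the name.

Answer: Zoe

Derivation:
Tracking the watch through each event:
Start: Rupert has the watch.
After event 1: Carol has the watch.
After event 2: Rupert has the watch.
After event 3: Heidi has the watch.
After event 4: Carol has the watch.
After event 5: Zoe has the watch.
After event 6: Rupert has the watch.
After event 7: Zoe has the watch.
After event 8: Ivan has the watch.
After event 9: Zoe has the watch.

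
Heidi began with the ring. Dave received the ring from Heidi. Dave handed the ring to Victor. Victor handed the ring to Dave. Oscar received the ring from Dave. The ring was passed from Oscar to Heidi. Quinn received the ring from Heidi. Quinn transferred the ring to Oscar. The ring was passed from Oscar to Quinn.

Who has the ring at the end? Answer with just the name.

Tracking the ring through each event:
Start: Heidi has the ring.
After event 1: Dave has the ring.
After event 2: Victor has the ring.
After event 3: Dave has the ring.
After event 4: Oscar has the ring.
After event 5: Heidi has the ring.
After event 6: Quinn has the ring.
After event 7: Oscar has the ring.
After event 8: Quinn has the ring.

Answer: Quinn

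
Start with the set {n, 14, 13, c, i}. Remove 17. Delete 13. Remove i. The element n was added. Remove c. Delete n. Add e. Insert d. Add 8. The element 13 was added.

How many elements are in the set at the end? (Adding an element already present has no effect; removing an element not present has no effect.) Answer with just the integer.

Answer: 5

Derivation:
Tracking the set through each operation:
Start: {13, 14, c, i, n}
Event 1 (remove 17): not present, no change. Set: {13, 14, c, i, n}
Event 2 (remove 13): removed. Set: {14, c, i, n}
Event 3 (remove i): removed. Set: {14, c, n}
Event 4 (add n): already present, no change. Set: {14, c, n}
Event 5 (remove c): removed. Set: {14, n}
Event 6 (remove n): removed. Set: {14}
Event 7 (add e): added. Set: {14, e}
Event 8 (add d): added. Set: {14, d, e}
Event 9 (add 8): added. Set: {14, 8, d, e}
Event 10 (add 13): added. Set: {13, 14, 8, d, e}

Final set: {13, 14, 8, d, e} (size 5)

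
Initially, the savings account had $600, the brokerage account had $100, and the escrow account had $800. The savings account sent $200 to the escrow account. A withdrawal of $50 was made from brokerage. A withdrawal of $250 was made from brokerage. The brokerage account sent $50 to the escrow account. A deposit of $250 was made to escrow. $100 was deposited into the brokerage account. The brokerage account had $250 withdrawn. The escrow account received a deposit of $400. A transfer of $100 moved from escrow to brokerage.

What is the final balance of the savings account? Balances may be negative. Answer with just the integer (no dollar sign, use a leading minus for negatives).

Tracking account balances step by step:
Start: savings=600, brokerage=100, escrow=800
Event 1 (transfer 200 savings -> escrow): savings: 600 - 200 = 400, escrow: 800 + 200 = 1000. Balances: savings=400, brokerage=100, escrow=1000
Event 2 (withdraw 50 from brokerage): brokerage: 100 - 50 = 50. Balances: savings=400, brokerage=50, escrow=1000
Event 3 (withdraw 250 from brokerage): brokerage: 50 - 250 = -200. Balances: savings=400, brokerage=-200, escrow=1000
Event 4 (transfer 50 brokerage -> escrow): brokerage: -200 - 50 = -250, escrow: 1000 + 50 = 1050. Balances: savings=400, brokerage=-250, escrow=1050
Event 5 (deposit 250 to escrow): escrow: 1050 + 250 = 1300. Balances: savings=400, brokerage=-250, escrow=1300
Event 6 (deposit 100 to brokerage): brokerage: -250 + 100 = -150. Balances: savings=400, brokerage=-150, escrow=1300
Event 7 (withdraw 250 from brokerage): brokerage: -150 - 250 = -400. Balances: savings=400, brokerage=-400, escrow=1300
Event 8 (deposit 400 to escrow): escrow: 1300 + 400 = 1700. Balances: savings=400, brokerage=-400, escrow=1700
Event 9 (transfer 100 escrow -> brokerage): escrow: 1700 - 100 = 1600, brokerage: -400 + 100 = -300. Balances: savings=400, brokerage=-300, escrow=1600

Final balance of savings: 400

Answer: 400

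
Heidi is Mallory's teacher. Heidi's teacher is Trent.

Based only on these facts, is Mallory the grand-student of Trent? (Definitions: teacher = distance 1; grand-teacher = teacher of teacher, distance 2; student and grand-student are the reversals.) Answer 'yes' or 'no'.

Answer: yes

Derivation:
Reconstructing the teacher chain from the given facts:
  Trent -> Heidi -> Mallory
(each arrow means 'teacher of the next')
Positions in the chain (0 = top):
  position of Trent: 0
  position of Heidi: 1
  position of Mallory: 2

Mallory is at position 2, Trent is at position 0; signed distance (j - i) = -2.
'grand-student' requires j - i = -2. Actual distance is -2, so the relation HOLDS.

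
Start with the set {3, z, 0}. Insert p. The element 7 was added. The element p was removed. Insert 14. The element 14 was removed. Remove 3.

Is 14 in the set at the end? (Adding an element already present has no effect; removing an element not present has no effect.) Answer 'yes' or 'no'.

Tracking the set through each operation:
Start: {0, 3, z}
Event 1 (add p): added. Set: {0, 3, p, z}
Event 2 (add 7): added. Set: {0, 3, 7, p, z}
Event 3 (remove p): removed. Set: {0, 3, 7, z}
Event 4 (add 14): added. Set: {0, 14, 3, 7, z}
Event 5 (remove 14): removed. Set: {0, 3, 7, z}
Event 6 (remove 3): removed. Set: {0, 7, z}

Final set: {0, 7, z} (size 3)
14 is NOT in the final set.

Answer: no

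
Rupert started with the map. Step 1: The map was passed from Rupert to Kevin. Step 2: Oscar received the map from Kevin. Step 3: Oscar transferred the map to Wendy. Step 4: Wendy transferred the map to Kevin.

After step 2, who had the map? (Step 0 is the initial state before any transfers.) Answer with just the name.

Answer: Oscar

Derivation:
Tracking the map holder through step 2:
After step 0 (start): Rupert
After step 1: Kevin
After step 2: Oscar

At step 2, the holder is Oscar.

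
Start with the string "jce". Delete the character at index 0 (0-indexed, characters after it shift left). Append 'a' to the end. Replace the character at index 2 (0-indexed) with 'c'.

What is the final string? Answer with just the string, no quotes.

Answer: cec

Derivation:
Applying each edit step by step:
Start: "jce"
Op 1 (delete idx 0 = 'j'): "jce" -> "ce"
Op 2 (append 'a'): "ce" -> "cea"
Op 3 (replace idx 2: 'a' -> 'c'): "cea" -> "cec"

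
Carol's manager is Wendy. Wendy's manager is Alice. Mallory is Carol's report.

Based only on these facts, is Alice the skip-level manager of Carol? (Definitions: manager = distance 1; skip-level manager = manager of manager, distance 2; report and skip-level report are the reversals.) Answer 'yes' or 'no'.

Answer: yes

Derivation:
Reconstructing the manager chain from the given facts:
  Alice -> Wendy -> Carol -> Mallory
(each arrow means 'manager of the next')
Positions in the chain (0 = top):
  position of Alice: 0
  position of Wendy: 1
  position of Carol: 2
  position of Mallory: 3

Alice is at position 0, Carol is at position 2; signed distance (j - i) = 2.
'skip-level manager' requires j - i = 2. Actual distance is 2, so the relation HOLDS.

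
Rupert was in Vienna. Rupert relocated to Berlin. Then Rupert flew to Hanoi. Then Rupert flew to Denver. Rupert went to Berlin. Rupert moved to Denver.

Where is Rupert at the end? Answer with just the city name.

Tracking Rupert's location:
Start: Rupert is in Vienna.
After move 1: Vienna -> Berlin. Rupert is in Berlin.
After move 2: Berlin -> Hanoi. Rupert is in Hanoi.
After move 3: Hanoi -> Denver. Rupert is in Denver.
After move 4: Denver -> Berlin. Rupert is in Berlin.
After move 5: Berlin -> Denver. Rupert is in Denver.

Answer: Denver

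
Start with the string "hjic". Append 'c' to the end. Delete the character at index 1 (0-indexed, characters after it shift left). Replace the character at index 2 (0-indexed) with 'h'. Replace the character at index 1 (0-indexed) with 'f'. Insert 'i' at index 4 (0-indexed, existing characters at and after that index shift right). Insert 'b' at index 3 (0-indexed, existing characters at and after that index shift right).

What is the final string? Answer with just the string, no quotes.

Answer: hfhbci

Derivation:
Applying each edit step by step:
Start: "hjic"
Op 1 (append 'c'): "hjic" -> "hjicc"
Op 2 (delete idx 1 = 'j'): "hjicc" -> "hicc"
Op 3 (replace idx 2: 'c' -> 'h'): "hicc" -> "hihc"
Op 4 (replace idx 1: 'i' -> 'f'): "hihc" -> "hfhc"
Op 5 (insert 'i' at idx 4): "hfhc" -> "hfhci"
Op 6 (insert 'b' at idx 3): "hfhci" -> "hfhbci"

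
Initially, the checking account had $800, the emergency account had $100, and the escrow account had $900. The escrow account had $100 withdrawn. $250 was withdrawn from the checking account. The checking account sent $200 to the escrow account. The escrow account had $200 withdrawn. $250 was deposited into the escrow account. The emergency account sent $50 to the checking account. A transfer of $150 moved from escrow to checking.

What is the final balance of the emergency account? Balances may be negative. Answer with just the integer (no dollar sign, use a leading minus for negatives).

Tracking account balances step by step:
Start: checking=800, emergency=100, escrow=900
Event 1 (withdraw 100 from escrow): escrow: 900 - 100 = 800. Balances: checking=800, emergency=100, escrow=800
Event 2 (withdraw 250 from checking): checking: 800 - 250 = 550. Balances: checking=550, emergency=100, escrow=800
Event 3 (transfer 200 checking -> escrow): checking: 550 - 200 = 350, escrow: 800 + 200 = 1000. Balances: checking=350, emergency=100, escrow=1000
Event 4 (withdraw 200 from escrow): escrow: 1000 - 200 = 800. Balances: checking=350, emergency=100, escrow=800
Event 5 (deposit 250 to escrow): escrow: 800 + 250 = 1050. Balances: checking=350, emergency=100, escrow=1050
Event 6 (transfer 50 emergency -> checking): emergency: 100 - 50 = 50, checking: 350 + 50 = 400. Balances: checking=400, emergency=50, escrow=1050
Event 7 (transfer 150 escrow -> checking): escrow: 1050 - 150 = 900, checking: 400 + 150 = 550. Balances: checking=550, emergency=50, escrow=900

Final balance of emergency: 50

Answer: 50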